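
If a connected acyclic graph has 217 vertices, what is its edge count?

A tree on n vertices always has exactly n - 1 edges.
For n = 217: edges = 217 - 1 = 216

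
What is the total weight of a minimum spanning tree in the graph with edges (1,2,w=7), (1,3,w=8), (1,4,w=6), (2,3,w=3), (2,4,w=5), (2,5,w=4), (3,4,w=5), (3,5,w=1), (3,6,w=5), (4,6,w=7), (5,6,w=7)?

Apply Kruskal's algorithm (sort edges by weight, add if no cycle):

Sorted edges by weight:
  (3,5) w=1
  (2,3) w=3
  (2,5) w=4
  (2,4) w=5
  (3,4) w=5
  (3,6) w=5
  (1,4) w=6
  (1,2) w=7
  (4,6) w=7
  (5,6) w=7
  (1,3) w=8

Add edge (3,5) w=1 -- no cycle. Running total: 1
Add edge (2,3) w=3 -- no cycle. Running total: 4
Skip edge (2,5) w=4 -- would create cycle
Add edge (2,4) w=5 -- no cycle. Running total: 9
Skip edge (3,4) w=5 -- would create cycle
Add edge (3,6) w=5 -- no cycle. Running total: 14
Add edge (1,4) w=6 -- no cycle. Running total: 20

MST edges: (3,5,w=1), (2,3,w=3), (2,4,w=5), (3,6,w=5), (1,4,w=6)
Total MST weight: 1 + 3 + 5 + 5 + 6 = 20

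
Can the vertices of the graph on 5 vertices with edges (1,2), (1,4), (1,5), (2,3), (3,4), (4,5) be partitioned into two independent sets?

Step 1: Attempt 2-coloring using BFS:
  Start at vertex 1, assign color 0
  Color vertex 2 with color 1 (neighbor of 1)
  Color vertex 4 with color 1 (neighbor of 1)
  Color vertex 5 with color 1 (neighbor of 1)
  Color vertex 3 with color 0 (neighbor of 2)

Step 2: Conflict found! Vertices 4 and 5 are adjacent but have the same color.
This means the graph contains an odd cycle.

The graph is NOT bipartite.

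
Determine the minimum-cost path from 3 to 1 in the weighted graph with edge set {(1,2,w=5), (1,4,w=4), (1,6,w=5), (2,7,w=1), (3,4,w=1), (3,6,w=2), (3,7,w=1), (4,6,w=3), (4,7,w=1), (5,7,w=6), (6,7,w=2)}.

Step 1: Build adjacency list with weights:
  1: 2(w=5), 4(w=4), 6(w=5)
  2: 1(w=5), 7(w=1)
  3: 4(w=1), 6(w=2), 7(w=1)
  4: 1(w=4), 3(w=1), 6(w=3), 7(w=1)
  5: 7(w=6)
  6: 1(w=5), 3(w=2), 4(w=3), 7(w=2)
  7: 2(w=1), 3(w=1), 4(w=1), 5(w=6), 6(w=2)

Step 2: Apply Dijkstra's algorithm from vertex 3:
  Visit vertex 3 (distance=0)
    Update dist[4] = 1
    Update dist[6] = 2
    Update dist[7] = 1
  Visit vertex 4 (distance=1)
    Update dist[1] = 5
  Visit vertex 7 (distance=1)
    Update dist[2] = 2
    Update dist[5] = 7
  Visit vertex 2 (distance=2)
  Visit vertex 6 (distance=2)
  Visit vertex 1 (distance=5)

Step 3: Shortest path: 3 -> 4 -> 1
Total weight: 1 + 4 = 5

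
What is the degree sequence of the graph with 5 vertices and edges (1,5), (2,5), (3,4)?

Step 1: Count edges incident to each vertex:
  deg(1) = 1 (neighbors: 5)
  deg(2) = 1 (neighbors: 5)
  deg(3) = 1 (neighbors: 4)
  deg(4) = 1 (neighbors: 3)
  deg(5) = 2 (neighbors: 1, 2)

Step 2: Sort degrees in non-increasing order:
  Degrees: [1, 1, 1, 1, 2] -> sorted: [2, 1, 1, 1, 1]

Degree sequence: [2, 1, 1, 1, 1]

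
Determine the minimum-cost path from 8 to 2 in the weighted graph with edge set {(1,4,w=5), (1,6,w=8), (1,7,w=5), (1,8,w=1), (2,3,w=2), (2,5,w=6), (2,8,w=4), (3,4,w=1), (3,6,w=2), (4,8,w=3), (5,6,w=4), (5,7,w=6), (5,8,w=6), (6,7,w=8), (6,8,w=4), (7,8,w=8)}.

Step 1: Build adjacency list with weights:
  1: 4(w=5), 6(w=8), 7(w=5), 8(w=1)
  2: 3(w=2), 5(w=6), 8(w=4)
  3: 2(w=2), 4(w=1), 6(w=2)
  4: 1(w=5), 3(w=1), 8(w=3)
  5: 2(w=6), 6(w=4), 7(w=6), 8(w=6)
  6: 1(w=8), 3(w=2), 5(w=4), 7(w=8), 8(w=4)
  7: 1(w=5), 5(w=6), 6(w=8), 8(w=8)
  8: 1(w=1), 2(w=4), 4(w=3), 5(w=6), 6(w=4), 7(w=8)

Step 2: Apply Dijkstra's algorithm from vertex 8:
  Visit vertex 8 (distance=0)
    Update dist[1] = 1
    Update dist[2] = 4
    Update dist[4] = 3
    Update dist[5] = 6
    Update dist[6] = 4
    Update dist[7] = 8
  Visit vertex 1 (distance=1)
    Update dist[7] = 6
  Visit vertex 4 (distance=3)
    Update dist[3] = 4
  Visit vertex 2 (distance=4)

Step 3: Shortest path: 8 -> 2
Total weight: 4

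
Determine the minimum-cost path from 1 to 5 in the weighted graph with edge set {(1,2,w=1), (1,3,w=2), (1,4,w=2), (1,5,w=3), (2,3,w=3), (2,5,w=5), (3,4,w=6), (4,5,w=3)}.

Step 1: Build adjacency list with weights:
  1: 2(w=1), 3(w=2), 4(w=2), 5(w=3)
  2: 1(w=1), 3(w=3), 5(w=5)
  3: 1(w=2), 2(w=3), 4(w=6)
  4: 1(w=2), 3(w=6), 5(w=3)
  5: 1(w=3), 2(w=5), 4(w=3)

Step 2: Apply Dijkstra's algorithm from vertex 1:
  Visit vertex 1 (distance=0)
    Update dist[2] = 1
    Update dist[3] = 2
    Update dist[4] = 2
    Update dist[5] = 3
  Visit vertex 2 (distance=1)
  Visit vertex 3 (distance=2)
  Visit vertex 4 (distance=2)
  Visit vertex 5 (distance=3)

Step 3: Shortest path: 1 -> 5
Total weight: 3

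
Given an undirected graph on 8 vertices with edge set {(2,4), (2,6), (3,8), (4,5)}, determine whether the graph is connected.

Step 1: Build adjacency list from edges:
  1: (none)
  2: 4, 6
  3: 8
  4: 2, 5
  5: 4
  6: 2
  7: (none)
  8: 3

Step 2: Run BFS/DFS from vertex 1:
  Visited: {1}
  Reached 1 of 8 vertices

Step 3: Only 1 of 8 vertices reached. Graph is disconnected.
Connected components: {1}, {2, 4, 5, 6}, {3, 8}, {7}
Answer: No, the graph is not connected (4 components).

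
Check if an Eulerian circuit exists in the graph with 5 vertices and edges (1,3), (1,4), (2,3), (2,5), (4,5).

Step 1: Find the degree of each vertex:
  deg(1) = 2
  deg(2) = 2
  deg(3) = 2
  deg(4) = 2
  deg(5) = 2

Step 2: Count vertices with odd degree:
  All vertices have even degree (0 odd-degree vertices)

Step 3: Apply Euler's theorem:
  - Eulerian circuit exists iff graph is connected and all vertices have even degree
  - Eulerian path exists iff graph is connected and has 0 or 2 odd-degree vertices

Graph is connected with 0 odd-degree vertices.
Both Eulerian circuit and Eulerian path exist.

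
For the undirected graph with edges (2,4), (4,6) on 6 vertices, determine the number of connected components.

Step 1: Build adjacency list from edges:
  1: (none)
  2: 4
  3: (none)
  4: 2, 6
  5: (none)
  6: 4

Step 2: Run BFS/DFS from vertex 1:
  Visited: {1}
  Reached 1 of 6 vertices

Step 3: Only 1 of 6 vertices reached. Graph is disconnected.
Connected components: {1}, {2, 4, 6}, {3}, {5}
Number of connected components: 4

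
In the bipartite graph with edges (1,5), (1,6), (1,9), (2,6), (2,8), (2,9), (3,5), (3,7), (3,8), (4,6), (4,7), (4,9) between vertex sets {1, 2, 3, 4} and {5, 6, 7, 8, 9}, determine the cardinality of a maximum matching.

Step 1: List the neighbors of each left vertex:
  1: 5, 6, 9
  2: 6, 8, 9
  3: 5, 7, 8
  4: 6, 7, 9

Step 2: Greedily match left vertices, then look for augmenting paths:
  Match 1 -- 5
  Match 2 -- 6
  Match 3 -- 7
  Match 4 -- 9
  No augmenting path remains.

Step 3: Verify this is maximum:
  Matching size 4 = min(|L|, |R|) = min(4, 5), which is an upper bound, so this matching is maximum.

Maximum matching: {(1,5), (2,6), (3,7), (4,9)}
Size: 4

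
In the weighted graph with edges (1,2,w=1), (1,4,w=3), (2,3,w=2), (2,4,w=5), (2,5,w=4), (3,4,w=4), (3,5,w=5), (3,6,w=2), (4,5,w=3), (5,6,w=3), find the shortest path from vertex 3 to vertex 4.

Step 1: Build adjacency list with weights:
  1: 2(w=1), 4(w=3)
  2: 1(w=1), 3(w=2), 4(w=5), 5(w=4)
  3: 2(w=2), 4(w=4), 5(w=5), 6(w=2)
  4: 1(w=3), 2(w=5), 3(w=4), 5(w=3)
  5: 2(w=4), 3(w=5), 4(w=3), 6(w=3)
  6: 3(w=2), 5(w=3)

Step 2: Apply Dijkstra's algorithm from vertex 3:
  Visit vertex 3 (distance=0)
    Update dist[2] = 2
    Update dist[4] = 4
    Update dist[5] = 5
    Update dist[6] = 2
  Visit vertex 2 (distance=2)
    Update dist[1] = 3
  Visit vertex 6 (distance=2)
  Visit vertex 1 (distance=3)
  Visit vertex 4 (distance=4)

Step 3: Shortest path: 3 -> 4
Total weight: 4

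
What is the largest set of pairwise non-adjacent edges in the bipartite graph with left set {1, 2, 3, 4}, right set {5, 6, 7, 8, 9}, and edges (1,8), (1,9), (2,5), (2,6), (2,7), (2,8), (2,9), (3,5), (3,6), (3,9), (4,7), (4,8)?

Step 1: List the neighbors of each left vertex:
  1: 8, 9
  2: 5, 6, 7, 8, 9
  3: 5, 6, 9
  4: 7, 8

Step 2: Greedily match left vertices, then look for augmenting paths:
  Match 1 -- 8
  Match 2 -- 5
  Match 3 -- 6
  Match 4 -- 7
  No augmenting path remains.

Step 3: Verify this is maximum:
  Matching size 4 = min(|L|, |R|) = min(4, 5), which is an upper bound, so this matching is maximum.

Maximum matching: {(1,8), (2,5), (3,6), (4,7)}
Size: 4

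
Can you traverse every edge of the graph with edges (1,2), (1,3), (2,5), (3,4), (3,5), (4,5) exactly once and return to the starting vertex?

Step 1: Find the degree of each vertex:
  deg(1) = 2
  deg(2) = 2
  deg(3) = 3
  deg(4) = 2
  deg(5) = 3

Step 2: Count vertices with odd degree:
  Odd-degree vertices: 3, 5 (2 total)

Step 3: Apply Euler's theorem:
  - Eulerian circuit exists iff graph is connected and all vertices have even degree
  - Eulerian path exists iff graph is connected and has 0 or 2 odd-degree vertices

Graph is connected with exactly 2 odd-degree vertices (3, 5).
Eulerian path exists (starting and ending at the odd-degree vertices), but no Eulerian circuit.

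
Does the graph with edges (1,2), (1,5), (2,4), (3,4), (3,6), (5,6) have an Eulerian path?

Step 1: Find the degree of each vertex:
  deg(1) = 2
  deg(2) = 2
  deg(3) = 2
  deg(4) = 2
  deg(5) = 2
  deg(6) = 2

Step 2: Count vertices with odd degree:
  All vertices have even degree (0 odd-degree vertices)

Step 3: Apply Euler's theorem:
  - Eulerian circuit exists iff graph is connected and all vertices have even degree
  - Eulerian path exists iff graph is connected and has 0 or 2 odd-degree vertices

Graph is connected with 0 odd-degree vertices.
Both Eulerian circuit and Eulerian path exist.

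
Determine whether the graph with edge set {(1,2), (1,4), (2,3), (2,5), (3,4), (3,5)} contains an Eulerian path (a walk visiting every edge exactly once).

Step 1: Find the degree of each vertex:
  deg(1) = 2
  deg(2) = 3
  deg(3) = 3
  deg(4) = 2
  deg(5) = 2

Step 2: Count vertices with odd degree:
  Odd-degree vertices: 2, 3 (2 total)

Step 3: Apply Euler's theorem:
  - Eulerian circuit exists iff graph is connected and all vertices have even degree
  - Eulerian path exists iff graph is connected and has 0 or 2 odd-degree vertices

Graph is connected with exactly 2 odd-degree vertices (2, 3).
Eulerian path exists (starting and ending at the odd-degree vertices), but no Eulerian circuit.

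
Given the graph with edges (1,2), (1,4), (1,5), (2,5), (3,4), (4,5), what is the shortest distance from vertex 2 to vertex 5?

Step 1: Build adjacency list:
  1: 2, 4, 5
  2: 1, 5
  3: 4
  4: 1, 3, 5
  5: 1, 2, 4

Step 2: BFS from vertex 2 to find shortest path to 5:
  vertex 1 reached at distance 1
  vertex 5 reached at distance 1

Step 3: Shortest path: 2 -> 5
Path length: 1 edge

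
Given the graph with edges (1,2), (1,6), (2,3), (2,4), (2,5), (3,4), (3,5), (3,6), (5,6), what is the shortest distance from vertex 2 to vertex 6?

Step 1: Build adjacency list:
  1: 2, 6
  2: 1, 3, 4, 5
  3: 2, 4, 5, 6
  4: 2, 3
  5: 2, 3, 6
  6: 1, 3, 5

Step 2: BFS from vertex 2 to find shortest path to 6:
  vertex 1 reached at distance 1
  vertex 3 reached at distance 1
  vertex 4 reached at distance 1
  vertex 5 reached at distance 1
  vertex 6 reached at distance 2

Step 3: Shortest path: 2 -> 3 -> 6
Path length: 2 edges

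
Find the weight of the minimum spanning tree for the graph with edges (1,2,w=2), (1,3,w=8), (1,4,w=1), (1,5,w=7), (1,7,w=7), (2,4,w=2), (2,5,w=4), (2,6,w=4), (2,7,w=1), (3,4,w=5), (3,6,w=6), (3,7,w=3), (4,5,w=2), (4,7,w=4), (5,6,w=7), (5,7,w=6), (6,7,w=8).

Apply Kruskal's algorithm (sort edges by weight, add if no cycle):

Sorted edges by weight:
  (1,4) w=1
  (2,7) w=1
  (1,2) w=2
  (2,4) w=2
  (4,5) w=2
  (3,7) w=3
  (2,6) w=4
  (2,5) w=4
  (4,7) w=4
  (3,4) w=5
  (3,6) w=6
  (5,7) w=6
  (1,7) w=7
  (1,5) w=7
  (5,6) w=7
  (1,3) w=8
  (6,7) w=8

Add edge (1,4) w=1 -- no cycle. Running total: 1
Add edge (2,7) w=1 -- no cycle. Running total: 2
Add edge (1,2) w=2 -- no cycle. Running total: 4
Skip edge (2,4) w=2 -- would create cycle
Add edge (4,5) w=2 -- no cycle. Running total: 6
Add edge (3,7) w=3 -- no cycle. Running total: 9
Add edge (2,6) w=4 -- no cycle. Running total: 13

MST edges: (1,4,w=1), (2,7,w=1), (1,2,w=2), (4,5,w=2), (3,7,w=3), (2,6,w=4)
Total MST weight: 1 + 1 + 2 + 2 + 3 + 4 = 13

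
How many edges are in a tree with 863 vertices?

A tree on n vertices always has exactly n - 1 edges.
For n = 863: edges = 863 - 1 = 862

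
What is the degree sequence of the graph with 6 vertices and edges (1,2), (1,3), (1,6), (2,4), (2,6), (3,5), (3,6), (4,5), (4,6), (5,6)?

Step 1: Count edges incident to each vertex:
  deg(1) = 3 (neighbors: 2, 3, 6)
  deg(2) = 3 (neighbors: 1, 4, 6)
  deg(3) = 3 (neighbors: 1, 5, 6)
  deg(4) = 3 (neighbors: 2, 5, 6)
  deg(5) = 3 (neighbors: 3, 4, 6)
  deg(6) = 5 (neighbors: 1, 2, 3, 4, 5)

Step 2: Sort degrees in non-increasing order:
  Degrees: [3, 3, 3, 3, 3, 5] -> sorted: [5, 3, 3, 3, 3, 3]

Degree sequence: [5, 3, 3, 3, 3, 3]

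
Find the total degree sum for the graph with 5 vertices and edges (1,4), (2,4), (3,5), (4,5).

Step 1: Count edges incident to each vertex:
  deg(1) = 1 (neighbors: 4)
  deg(2) = 1 (neighbors: 4)
  deg(3) = 1 (neighbors: 5)
  deg(4) = 3 (neighbors: 1, 2, 5)
  deg(5) = 2 (neighbors: 3, 4)

Step 2: Sum all degrees:
  1 + 1 + 1 + 3 + 2 = 8

Verification: sum of degrees = 2 * |E| = 2 * 4 = 8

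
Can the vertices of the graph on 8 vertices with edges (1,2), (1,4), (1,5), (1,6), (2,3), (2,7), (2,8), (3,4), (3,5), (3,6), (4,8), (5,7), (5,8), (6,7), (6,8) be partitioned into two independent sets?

Step 1: Attempt 2-coloring using BFS:
  Start at vertex 1, assign color 0
  Color vertex 2 with color 1 (neighbor of 1)
  Color vertex 4 with color 1 (neighbor of 1)
  Color vertex 5 with color 1 (neighbor of 1)
  Color vertex 6 with color 1 (neighbor of 1)
  Color vertex 3 with color 0 (neighbor of 2)
  Color vertex 7 with color 0 (neighbor of 2)
  Color vertex 8 with color 0 (neighbor of 2)

Step 2: 2-coloring succeeded. No conflicts found.
  Set A (color 0): {1, 3, 7, 8}
  Set B (color 1): {2, 4, 5, 6}

The graph is bipartite with partition {1, 3, 7, 8}, {2, 4, 5, 6}.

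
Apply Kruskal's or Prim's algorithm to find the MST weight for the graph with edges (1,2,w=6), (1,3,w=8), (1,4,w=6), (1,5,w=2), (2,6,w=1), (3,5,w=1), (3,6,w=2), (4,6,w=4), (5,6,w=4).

Apply Kruskal's algorithm (sort edges by weight, add if no cycle):

Sorted edges by weight:
  (2,6) w=1
  (3,5) w=1
  (1,5) w=2
  (3,6) w=2
  (4,6) w=4
  (5,6) w=4
  (1,2) w=6
  (1,4) w=6
  (1,3) w=8

Add edge (2,6) w=1 -- no cycle. Running total: 1
Add edge (3,5) w=1 -- no cycle. Running total: 2
Add edge (1,5) w=2 -- no cycle. Running total: 4
Add edge (3,6) w=2 -- no cycle. Running total: 6
Add edge (4,6) w=4 -- no cycle. Running total: 10

MST edges: (2,6,w=1), (3,5,w=1), (1,5,w=2), (3,6,w=2), (4,6,w=4)
Total MST weight: 1 + 1 + 2 + 2 + 4 = 10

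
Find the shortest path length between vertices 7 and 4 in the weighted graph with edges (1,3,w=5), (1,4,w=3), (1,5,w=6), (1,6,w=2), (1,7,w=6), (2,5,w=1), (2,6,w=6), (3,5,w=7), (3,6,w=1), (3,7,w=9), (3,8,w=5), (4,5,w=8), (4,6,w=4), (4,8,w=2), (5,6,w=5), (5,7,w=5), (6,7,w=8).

Step 1: Build adjacency list with weights:
  1: 3(w=5), 4(w=3), 5(w=6), 6(w=2), 7(w=6)
  2: 5(w=1), 6(w=6)
  3: 1(w=5), 5(w=7), 6(w=1), 7(w=9), 8(w=5)
  4: 1(w=3), 5(w=8), 6(w=4), 8(w=2)
  5: 1(w=6), 2(w=1), 3(w=7), 4(w=8), 6(w=5), 7(w=5)
  6: 1(w=2), 2(w=6), 3(w=1), 4(w=4), 5(w=5), 7(w=8)
  7: 1(w=6), 3(w=9), 5(w=5), 6(w=8)
  8: 3(w=5), 4(w=2)

Step 2: Apply Dijkstra's algorithm from vertex 7:
  Visit vertex 7 (distance=0)
    Update dist[1] = 6
    Update dist[3] = 9
    Update dist[5] = 5
    Update dist[6] = 8
  Visit vertex 5 (distance=5)
    Update dist[2] = 6
    Update dist[4] = 13
  Visit vertex 1 (distance=6)
    Update dist[4] = 9
  Visit vertex 2 (distance=6)
  Visit vertex 6 (distance=8)
  Visit vertex 3 (distance=9)
    Update dist[8] = 14
  Visit vertex 4 (distance=9)
    Update dist[8] = 11

Step 3: Shortest path: 7 -> 1 -> 4
Total weight: 6 + 3 = 9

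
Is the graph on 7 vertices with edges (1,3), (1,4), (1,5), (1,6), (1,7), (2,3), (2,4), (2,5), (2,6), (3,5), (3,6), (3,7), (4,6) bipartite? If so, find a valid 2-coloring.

Step 1: Attempt 2-coloring using BFS:
  Start at vertex 1, assign color 0
  Color vertex 3 with color 1 (neighbor of 1)
  Color vertex 4 with color 1 (neighbor of 1)
  Color vertex 5 with color 1 (neighbor of 1)
  Color vertex 6 with color 1 (neighbor of 1)
  Color vertex 7 with color 1 (neighbor of 1)
  Color vertex 2 with color 0 (neighbor of 3)

Step 2: Conflict found! Vertices 3 and 5 are adjacent but have the same color.
This means the graph contains an odd cycle.

The graph is NOT bipartite.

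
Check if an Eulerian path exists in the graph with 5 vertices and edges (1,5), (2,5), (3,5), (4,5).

Step 1: Find the degree of each vertex:
  deg(1) = 1
  deg(2) = 1
  deg(3) = 1
  deg(4) = 1
  deg(5) = 4

Step 2: Count vertices with odd degree:
  Odd-degree vertices: 1, 2, 3, 4 (4 total)

Step 3: Apply Euler's theorem:
  - Eulerian circuit exists iff graph is connected and all vertices have even degree
  - Eulerian path exists iff graph is connected and has 0 or 2 odd-degree vertices

Graph has 4 odd-degree vertices (need 0 or 2).
Neither Eulerian path nor Eulerian circuit exists.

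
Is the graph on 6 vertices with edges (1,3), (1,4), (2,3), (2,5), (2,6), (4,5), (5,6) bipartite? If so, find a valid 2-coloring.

Step 1: Attempt 2-coloring using BFS:
  Start at vertex 1, assign color 0
  Color vertex 3 with color 1 (neighbor of 1)
  Color vertex 4 with color 1 (neighbor of 1)
  Color vertex 2 with color 0 (neighbor of 3)
  Color vertex 5 with color 0 (neighbor of 4)

Step 2: Conflict found! Vertices 2 and 5 are adjacent but have the same color.
This means the graph contains an odd cycle.

The graph is NOT bipartite.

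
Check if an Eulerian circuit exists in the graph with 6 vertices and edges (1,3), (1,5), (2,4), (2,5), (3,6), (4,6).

Step 1: Find the degree of each vertex:
  deg(1) = 2
  deg(2) = 2
  deg(3) = 2
  deg(4) = 2
  deg(5) = 2
  deg(6) = 2

Step 2: Count vertices with odd degree:
  All vertices have even degree (0 odd-degree vertices)

Step 3: Apply Euler's theorem:
  - Eulerian circuit exists iff graph is connected and all vertices have even degree
  - Eulerian path exists iff graph is connected and has 0 or 2 odd-degree vertices

Graph is connected with 0 odd-degree vertices.
Both Eulerian circuit and Eulerian path exist.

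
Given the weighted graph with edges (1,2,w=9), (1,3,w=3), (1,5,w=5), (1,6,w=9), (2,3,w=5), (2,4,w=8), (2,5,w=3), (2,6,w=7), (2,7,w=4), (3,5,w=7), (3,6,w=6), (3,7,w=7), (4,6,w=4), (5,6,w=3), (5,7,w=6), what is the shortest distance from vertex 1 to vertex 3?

Step 1: Build adjacency list with weights:
  1: 2(w=9), 3(w=3), 5(w=5), 6(w=9)
  2: 1(w=9), 3(w=5), 4(w=8), 5(w=3), 6(w=7), 7(w=4)
  3: 1(w=3), 2(w=5), 5(w=7), 6(w=6), 7(w=7)
  4: 2(w=8), 6(w=4)
  5: 1(w=5), 2(w=3), 3(w=7), 6(w=3), 7(w=6)
  6: 1(w=9), 2(w=7), 3(w=6), 4(w=4), 5(w=3)
  7: 2(w=4), 3(w=7), 5(w=6)

Step 2: Apply Dijkstra's algorithm from vertex 1:
  Visit vertex 1 (distance=0)
    Update dist[2] = 9
    Update dist[3] = 3
    Update dist[5] = 5
    Update dist[6] = 9
  Visit vertex 3 (distance=3)
    Update dist[2] = 8
    Update dist[7] = 10

Step 3: Shortest path: 1 -> 3
Total weight: 3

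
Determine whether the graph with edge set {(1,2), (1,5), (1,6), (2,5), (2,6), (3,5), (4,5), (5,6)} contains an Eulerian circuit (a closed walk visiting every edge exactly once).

Step 1: Find the degree of each vertex:
  deg(1) = 3
  deg(2) = 3
  deg(3) = 1
  deg(4) = 1
  deg(5) = 5
  deg(6) = 3

Step 2: Count vertices with odd degree:
  Odd-degree vertices: 1, 2, 3, 4, 5, 6 (6 total)

Step 3: Apply Euler's theorem:
  - Eulerian circuit exists iff graph is connected and all vertices have even degree
  - Eulerian path exists iff graph is connected and has 0 or 2 odd-degree vertices

Graph has 6 odd-degree vertices (need 0 or 2).
Neither Eulerian path nor Eulerian circuit exists.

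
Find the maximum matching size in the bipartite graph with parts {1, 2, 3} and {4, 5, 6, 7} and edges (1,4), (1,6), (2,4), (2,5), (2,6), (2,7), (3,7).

Step 1: List the neighbors of each left vertex:
  1: 4, 6
  2: 4, 5, 6, 7
  3: 7

Step 2: Greedily match left vertices, then look for augmenting paths:
  Match 1 -- 4
  Match 2 -- 5
  Match 3 -- 7
  No augmenting path remains.

Step 3: Verify this is maximum:
  Matching size 3 = min(|L|, |R|) = min(3, 4), which is an upper bound, so this matching is maximum.

Maximum matching: {(1,4), (2,5), (3,7)}
Size: 3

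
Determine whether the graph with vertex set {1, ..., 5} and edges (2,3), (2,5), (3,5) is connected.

Step 1: Build adjacency list from edges:
  1: (none)
  2: 3, 5
  3: 2, 5
  4: (none)
  5: 2, 3

Step 2: Run BFS/DFS from vertex 1:
  Visited: {1}
  Reached 1 of 5 vertices

Step 3: Only 1 of 5 vertices reached. Graph is disconnected.
Connected components: {1}, {2, 3, 5}, {4}
Answer: No, the graph is not connected (3 components).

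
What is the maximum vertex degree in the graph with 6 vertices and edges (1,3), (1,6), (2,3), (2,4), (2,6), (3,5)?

Step 1: Count edges incident to each vertex:
  deg(1) = 2 (neighbors: 3, 6)
  deg(2) = 3 (neighbors: 3, 4, 6)
  deg(3) = 3 (neighbors: 1, 2, 5)
  deg(4) = 1 (neighbors: 2)
  deg(5) = 1 (neighbors: 3)
  deg(6) = 2 (neighbors: 1, 2)

Step 2: Find maximum:
  max(2, 3, 3, 1, 1, 2) = 3 (vertex 2)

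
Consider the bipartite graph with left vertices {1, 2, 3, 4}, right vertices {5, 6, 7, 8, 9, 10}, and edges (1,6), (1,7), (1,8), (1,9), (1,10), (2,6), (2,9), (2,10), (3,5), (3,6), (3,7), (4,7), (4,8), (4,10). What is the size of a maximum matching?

Step 1: List the neighbors of each left vertex:
  1: 6, 7, 8, 9, 10
  2: 6, 9, 10
  3: 5, 6, 7
  4: 7, 8, 10

Step 2: Greedily match left vertices, then look for augmenting paths:
  Match 1 -- 6
  Match 2 -- 9
  Match 3 -- 5
  Match 4 -- 7
  No augmenting path remains.

Step 3: Verify this is maximum:
  Matching size 4 = min(|L|, |R|) = min(4, 6), which is an upper bound, so this matching is maximum.

Maximum matching: {(1,6), (2,9), (3,5), (4,7)}
Size: 4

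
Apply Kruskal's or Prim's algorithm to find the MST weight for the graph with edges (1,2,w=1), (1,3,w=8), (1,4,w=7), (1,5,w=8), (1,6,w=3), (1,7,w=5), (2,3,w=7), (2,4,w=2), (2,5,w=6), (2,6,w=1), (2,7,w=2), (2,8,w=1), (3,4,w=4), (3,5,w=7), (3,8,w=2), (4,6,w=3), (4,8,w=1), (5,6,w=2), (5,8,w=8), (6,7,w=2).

Apply Kruskal's algorithm (sort edges by weight, add if no cycle):

Sorted edges by weight:
  (1,2) w=1
  (2,8) w=1
  (2,6) w=1
  (4,8) w=1
  (2,4) w=2
  (2,7) w=2
  (3,8) w=2
  (5,6) w=2
  (6,7) w=2
  (1,6) w=3
  (4,6) w=3
  (3,4) w=4
  (1,7) w=5
  (2,5) w=6
  (1,4) w=7
  (2,3) w=7
  (3,5) w=7
  (1,3) w=8
  (1,5) w=8
  (5,8) w=8

Add edge (1,2) w=1 -- no cycle. Running total: 1
Add edge (2,8) w=1 -- no cycle. Running total: 2
Add edge (2,6) w=1 -- no cycle. Running total: 3
Add edge (4,8) w=1 -- no cycle. Running total: 4
Skip edge (2,4) w=2 -- would create cycle
Add edge (2,7) w=2 -- no cycle. Running total: 6
Add edge (3,8) w=2 -- no cycle. Running total: 8
Add edge (5,6) w=2 -- no cycle. Running total: 10

MST edges: (1,2,w=1), (2,8,w=1), (2,6,w=1), (4,8,w=1), (2,7,w=2), (3,8,w=2), (5,6,w=2)
Total MST weight: 1 + 1 + 1 + 1 + 2 + 2 + 2 = 10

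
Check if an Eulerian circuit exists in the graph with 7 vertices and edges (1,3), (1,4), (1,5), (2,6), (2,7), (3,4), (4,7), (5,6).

Step 1: Find the degree of each vertex:
  deg(1) = 3
  deg(2) = 2
  deg(3) = 2
  deg(4) = 3
  deg(5) = 2
  deg(6) = 2
  deg(7) = 2

Step 2: Count vertices with odd degree:
  Odd-degree vertices: 1, 4 (2 total)

Step 3: Apply Euler's theorem:
  - Eulerian circuit exists iff graph is connected and all vertices have even degree
  - Eulerian path exists iff graph is connected and has 0 or 2 odd-degree vertices

Graph is connected with exactly 2 odd-degree vertices (1, 4).
Eulerian path exists (starting and ending at the odd-degree vertices), but no Eulerian circuit.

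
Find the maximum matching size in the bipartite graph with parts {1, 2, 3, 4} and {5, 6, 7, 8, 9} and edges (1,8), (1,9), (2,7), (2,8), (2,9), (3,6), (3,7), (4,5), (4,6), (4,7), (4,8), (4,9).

Step 1: List the neighbors of each left vertex:
  1: 8, 9
  2: 7, 8, 9
  3: 6, 7
  4: 5, 6, 7, 8, 9

Step 2: Greedily match left vertices, then look for augmenting paths:
  Match 1 -- 8
  Match 2 -- 7
  Match 3 -- 6
  Match 4 -- 5
  No augmenting path remains.

Step 3: Verify this is maximum:
  Matching size 4 = min(|L|, |R|) = min(4, 5), which is an upper bound, so this matching is maximum.

Maximum matching: {(1,8), (2,7), (3,6), (4,5)}
Size: 4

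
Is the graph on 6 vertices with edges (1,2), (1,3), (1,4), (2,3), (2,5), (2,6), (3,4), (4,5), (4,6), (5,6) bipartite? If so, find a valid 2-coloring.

Step 1: Attempt 2-coloring using BFS:
  Start at vertex 1, assign color 0
  Color vertex 2 with color 1 (neighbor of 1)
  Color vertex 3 with color 1 (neighbor of 1)
  Color vertex 4 with color 1 (neighbor of 1)

Step 2: Conflict found! Vertices 2 and 3 are adjacent but have the same color.
This means the graph contains an odd cycle.

The graph is NOT bipartite.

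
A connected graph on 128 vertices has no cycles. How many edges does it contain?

A tree on n vertices always has exactly n - 1 edges.
For n = 128: edges = 128 - 1 = 127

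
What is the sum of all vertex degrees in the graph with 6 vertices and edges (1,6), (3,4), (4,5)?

Step 1: Count edges incident to each vertex:
  deg(1) = 1 (neighbors: 6)
  deg(2) = 0 (neighbors: none)
  deg(3) = 1 (neighbors: 4)
  deg(4) = 2 (neighbors: 3, 5)
  deg(5) = 1 (neighbors: 4)
  deg(6) = 1 (neighbors: 1)

Step 2: Sum all degrees:
  1 + 0 + 1 + 2 + 1 + 1 = 6

Verification: sum of degrees = 2 * |E| = 2 * 3 = 6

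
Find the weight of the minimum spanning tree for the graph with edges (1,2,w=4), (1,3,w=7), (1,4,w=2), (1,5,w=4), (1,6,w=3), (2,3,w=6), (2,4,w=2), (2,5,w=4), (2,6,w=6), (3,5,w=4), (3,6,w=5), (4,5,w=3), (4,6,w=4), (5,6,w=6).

Apply Kruskal's algorithm (sort edges by weight, add if no cycle):

Sorted edges by weight:
  (1,4) w=2
  (2,4) w=2
  (1,6) w=3
  (4,5) w=3
  (1,2) w=4
  (1,5) w=4
  (2,5) w=4
  (3,5) w=4
  (4,6) w=4
  (3,6) w=5
  (2,3) w=6
  (2,6) w=6
  (5,6) w=6
  (1,3) w=7

Add edge (1,4) w=2 -- no cycle. Running total: 2
Add edge (2,4) w=2 -- no cycle. Running total: 4
Add edge (1,6) w=3 -- no cycle. Running total: 7
Add edge (4,5) w=3 -- no cycle. Running total: 10
Skip edge (1,2) w=4 -- would create cycle
Skip edge (1,5) w=4 -- would create cycle
Skip edge (2,5) w=4 -- would create cycle
Add edge (3,5) w=4 -- no cycle. Running total: 14

MST edges: (1,4,w=2), (2,4,w=2), (1,6,w=3), (4,5,w=3), (3,5,w=4)
Total MST weight: 2 + 2 + 3 + 3 + 4 = 14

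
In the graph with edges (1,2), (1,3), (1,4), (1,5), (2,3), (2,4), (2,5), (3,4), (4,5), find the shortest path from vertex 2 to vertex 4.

Step 1: Build adjacency list:
  1: 2, 3, 4, 5
  2: 1, 3, 4, 5
  3: 1, 2, 4
  4: 1, 2, 3, 5
  5: 1, 2, 4

Step 2: BFS from vertex 2 to find shortest path to 4:
  vertex 1 reached at distance 1
  vertex 3 reached at distance 1
  vertex 4 reached at distance 1

Step 3: Shortest path: 2 -> 4
Path length: 1 edge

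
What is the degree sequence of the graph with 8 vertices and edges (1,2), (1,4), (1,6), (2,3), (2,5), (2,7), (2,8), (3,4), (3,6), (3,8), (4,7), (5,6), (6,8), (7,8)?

Step 1: Count edges incident to each vertex:
  deg(1) = 3 (neighbors: 2, 4, 6)
  deg(2) = 5 (neighbors: 1, 3, 5, 7, 8)
  deg(3) = 4 (neighbors: 2, 4, 6, 8)
  deg(4) = 3 (neighbors: 1, 3, 7)
  deg(5) = 2 (neighbors: 2, 6)
  deg(6) = 4 (neighbors: 1, 3, 5, 8)
  deg(7) = 3 (neighbors: 2, 4, 8)
  deg(8) = 4 (neighbors: 2, 3, 6, 7)

Step 2: Sort degrees in non-increasing order:
  Degrees: [3, 5, 4, 3, 2, 4, 3, 4] -> sorted: [5, 4, 4, 4, 3, 3, 3, 2]

Degree sequence: [5, 4, 4, 4, 3, 3, 3, 2]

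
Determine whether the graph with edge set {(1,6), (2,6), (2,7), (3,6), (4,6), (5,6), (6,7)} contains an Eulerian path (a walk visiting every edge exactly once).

Step 1: Find the degree of each vertex:
  deg(1) = 1
  deg(2) = 2
  deg(3) = 1
  deg(4) = 1
  deg(5) = 1
  deg(6) = 6
  deg(7) = 2

Step 2: Count vertices with odd degree:
  Odd-degree vertices: 1, 3, 4, 5 (4 total)

Step 3: Apply Euler's theorem:
  - Eulerian circuit exists iff graph is connected and all vertices have even degree
  - Eulerian path exists iff graph is connected and has 0 or 2 odd-degree vertices

Graph has 4 odd-degree vertices (need 0 or 2).
Neither Eulerian path nor Eulerian circuit exists.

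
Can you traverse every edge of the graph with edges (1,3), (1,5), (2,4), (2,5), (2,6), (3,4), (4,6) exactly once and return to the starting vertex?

Step 1: Find the degree of each vertex:
  deg(1) = 2
  deg(2) = 3
  deg(3) = 2
  deg(4) = 3
  deg(5) = 2
  deg(6) = 2

Step 2: Count vertices with odd degree:
  Odd-degree vertices: 2, 4 (2 total)

Step 3: Apply Euler's theorem:
  - Eulerian circuit exists iff graph is connected and all vertices have even degree
  - Eulerian path exists iff graph is connected and has 0 or 2 odd-degree vertices

Graph is connected with exactly 2 odd-degree vertices (2, 4).
Eulerian path exists (starting and ending at the odd-degree vertices), but no Eulerian circuit.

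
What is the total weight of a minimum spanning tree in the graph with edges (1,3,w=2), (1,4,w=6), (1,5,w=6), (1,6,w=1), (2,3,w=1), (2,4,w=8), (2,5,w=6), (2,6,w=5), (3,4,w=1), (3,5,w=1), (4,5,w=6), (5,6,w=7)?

Apply Kruskal's algorithm (sort edges by weight, add if no cycle):

Sorted edges by weight:
  (1,6) w=1
  (2,3) w=1
  (3,4) w=1
  (3,5) w=1
  (1,3) w=2
  (2,6) w=5
  (1,4) w=6
  (1,5) w=6
  (2,5) w=6
  (4,5) w=6
  (5,6) w=7
  (2,4) w=8

Add edge (1,6) w=1 -- no cycle. Running total: 1
Add edge (2,3) w=1 -- no cycle. Running total: 2
Add edge (3,4) w=1 -- no cycle. Running total: 3
Add edge (3,5) w=1 -- no cycle. Running total: 4
Add edge (1,3) w=2 -- no cycle. Running total: 6

MST edges: (1,6,w=1), (2,3,w=1), (3,4,w=1), (3,5,w=1), (1,3,w=2)
Total MST weight: 1 + 1 + 1 + 1 + 2 = 6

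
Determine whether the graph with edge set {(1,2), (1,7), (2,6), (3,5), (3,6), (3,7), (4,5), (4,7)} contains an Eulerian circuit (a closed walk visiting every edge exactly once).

Step 1: Find the degree of each vertex:
  deg(1) = 2
  deg(2) = 2
  deg(3) = 3
  deg(4) = 2
  deg(5) = 2
  deg(6) = 2
  deg(7) = 3

Step 2: Count vertices with odd degree:
  Odd-degree vertices: 3, 7 (2 total)

Step 3: Apply Euler's theorem:
  - Eulerian circuit exists iff graph is connected and all vertices have even degree
  - Eulerian path exists iff graph is connected and has 0 or 2 odd-degree vertices

Graph is connected with exactly 2 odd-degree vertices (3, 7).
Eulerian path exists (starting and ending at the odd-degree vertices), but no Eulerian circuit.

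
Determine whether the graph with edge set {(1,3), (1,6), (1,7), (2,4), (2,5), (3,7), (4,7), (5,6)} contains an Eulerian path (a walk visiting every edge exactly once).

Step 1: Find the degree of each vertex:
  deg(1) = 3
  deg(2) = 2
  deg(3) = 2
  deg(4) = 2
  deg(5) = 2
  deg(6) = 2
  deg(7) = 3

Step 2: Count vertices with odd degree:
  Odd-degree vertices: 1, 7 (2 total)

Step 3: Apply Euler's theorem:
  - Eulerian circuit exists iff graph is connected and all vertices have even degree
  - Eulerian path exists iff graph is connected and has 0 or 2 odd-degree vertices

Graph is connected with exactly 2 odd-degree vertices (1, 7).
Eulerian path exists (starting and ending at the odd-degree vertices), but no Eulerian circuit.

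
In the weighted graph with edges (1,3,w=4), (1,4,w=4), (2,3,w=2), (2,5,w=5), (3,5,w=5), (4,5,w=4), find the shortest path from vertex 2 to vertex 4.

Step 1: Build adjacency list with weights:
  1: 3(w=4), 4(w=4)
  2: 3(w=2), 5(w=5)
  3: 1(w=4), 2(w=2), 5(w=5)
  4: 1(w=4), 5(w=4)
  5: 2(w=5), 3(w=5), 4(w=4)

Step 2: Apply Dijkstra's algorithm from vertex 2:
  Visit vertex 2 (distance=0)
    Update dist[3] = 2
    Update dist[5] = 5
  Visit vertex 3 (distance=2)
    Update dist[1] = 6
  Visit vertex 5 (distance=5)
    Update dist[4] = 9
  Visit vertex 1 (distance=6)
  Visit vertex 4 (distance=9)

Step 3: Shortest path: 2 -> 5 -> 4
Total weight: 5 + 4 = 9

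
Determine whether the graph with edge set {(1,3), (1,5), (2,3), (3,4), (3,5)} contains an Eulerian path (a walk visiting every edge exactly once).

Step 1: Find the degree of each vertex:
  deg(1) = 2
  deg(2) = 1
  deg(3) = 4
  deg(4) = 1
  deg(5) = 2

Step 2: Count vertices with odd degree:
  Odd-degree vertices: 2, 4 (2 total)

Step 3: Apply Euler's theorem:
  - Eulerian circuit exists iff graph is connected and all vertices have even degree
  - Eulerian path exists iff graph is connected and has 0 or 2 odd-degree vertices

Graph is connected with exactly 2 odd-degree vertices (2, 4).
Eulerian path exists (starting and ending at the odd-degree vertices), but no Eulerian circuit.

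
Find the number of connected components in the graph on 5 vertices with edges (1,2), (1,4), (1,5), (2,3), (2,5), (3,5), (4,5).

Step 1: Build adjacency list from edges:
  1: 2, 4, 5
  2: 1, 3, 5
  3: 2, 5
  4: 1, 5
  5: 1, 2, 3, 4

Step 2: Run BFS/DFS from vertex 1:
  Visited: {1, 2, 4, 5, 3}
  Reached 5 of 5 vertices

Step 3: All 5 vertices reached from vertex 1, so the graph is connected.
Number of connected components: 1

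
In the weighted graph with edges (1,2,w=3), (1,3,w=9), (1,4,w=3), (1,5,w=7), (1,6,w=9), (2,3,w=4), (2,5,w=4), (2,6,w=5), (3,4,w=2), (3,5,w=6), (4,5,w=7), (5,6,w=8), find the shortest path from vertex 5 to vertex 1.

Step 1: Build adjacency list with weights:
  1: 2(w=3), 3(w=9), 4(w=3), 5(w=7), 6(w=9)
  2: 1(w=3), 3(w=4), 5(w=4), 6(w=5)
  3: 1(w=9), 2(w=4), 4(w=2), 5(w=6)
  4: 1(w=3), 3(w=2), 5(w=7)
  5: 1(w=7), 2(w=4), 3(w=6), 4(w=7), 6(w=8)
  6: 1(w=9), 2(w=5), 5(w=8)

Step 2: Apply Dijkstra's algorithm from vertex 5:
  Visit vertex 5 (distance=0)
    Update dist[1] = 7
    Update dist[2] = 4
    Update dist[3] = 6
    Update dist[4] = 7
    Update dist[6] = 8
  Visit vertex 2 (distance=4)
  Visit vertex 3 (distance=6)
  Visit vertex 1 (distance=7)

Step 3: Shortest path: 5 -> 1
Total weight: 7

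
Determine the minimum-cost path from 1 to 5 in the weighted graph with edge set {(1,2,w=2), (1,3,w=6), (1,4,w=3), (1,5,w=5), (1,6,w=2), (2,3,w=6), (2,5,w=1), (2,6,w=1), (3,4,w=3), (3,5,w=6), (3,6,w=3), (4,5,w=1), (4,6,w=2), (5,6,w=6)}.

Step 1: Build adjacency list with weights:
  1: 2(w=2), 3(w=6), 4(w=3), 5(w=5), 6(w=2)
  2: 1(w=2), 3(w=6), 5(w=1), 6(w=1)
  3: 1(w=6), 2(w=6), 4(w=3), 5(w=6), 6(w=3)
  4: 1(w=3), 3(w=3), 5(w=1), 6(w=2)
  5: 1(w=5), 2(w=1), 3(w=6), 4(w=1), 6(w=6)
  6: 1(w=2), 2(w=1), 3(w=3), 4(w=2), 5(w=6)

Step 2: Apply Dijkstra's algorithm from vertex 1:
  Visit vertex 1 (distance=0)
    Update dist[2] = 2
    Update dist[3] = 6
    Update dist[4] = 3
    Update dist[5] = 5
    Update dist[6] = 2
  Visit vertex 2 (distance=2)
    Update dist[5] = 3
  Visit vertex 6 (distance=2)
    Update dist[3] = 5
  Visit vertex 4 (distance=3)
  Visit vertex 5 (distance=3)

Step 3: Shortest path: 1 -> 2 -> 5
Total weight: 2 + 1 = 3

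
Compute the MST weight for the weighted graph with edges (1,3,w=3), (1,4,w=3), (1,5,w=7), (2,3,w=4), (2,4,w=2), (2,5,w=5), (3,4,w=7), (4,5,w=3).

Apply Kruskal's algorithm (sort edges by weight, add if no cycle):

Sorted edges by weight:
  (2,4) w=2
  (1,3) w=3
  (1,4) w=3
  (4,5) w=3
  (2,3) w=4
  (2,5) w=5
  (1,5) w=7
  (3,4) w=7

Add edge (2,4) w=2 -- no cycle. Running total: 2
Add edge (1,3) w=3 -- no cycle. Running total: 5
Add edge (1,4) w=3 -- no cycle. Running total: 8
Add edge (4,5) w=3 -- no cycle. Running total: 11

MST edges: (2,4,w=2), (1,3,w=3), (1,4,w=3), (4,5,w=3)
Total MST weight: 2 + 3 + 3 + 3 = 11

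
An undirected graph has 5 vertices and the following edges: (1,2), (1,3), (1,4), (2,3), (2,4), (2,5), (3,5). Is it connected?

Step 1: Build adjacency list from edges:
  1: 2, 3, 4
  2: 1, 3, 4, 5
  3: 1, 2, 5
  4: 1, 2
  5: 2, 3

Step 2: Run BFS/DFS from vertex 1:
  Visited: {1, 2, 3, 4, 5}
  Reached 5 of 5 vertices

Step 3: All 5 vertices reached from vertex 1, so the graph is connected.
Answer: Yes, the graph is connected.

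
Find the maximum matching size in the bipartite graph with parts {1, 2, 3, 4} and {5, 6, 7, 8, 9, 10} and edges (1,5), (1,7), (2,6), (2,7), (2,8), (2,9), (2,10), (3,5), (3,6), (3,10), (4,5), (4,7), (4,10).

Step 1: List the neighbors of each left vertex:
  1: 5, 7
  2: 6, 7, 8, 9, 10
  3: 5, 6, 10
  4: 5, 7, 10

Step 2: Greedily match left vertices, then look for augmenting paths:
  Match 1 -- 5
  Match 2 -- 6
  Match 3 -- 10
  Match 4 -- 7
  No augmenting path remains.

Step 3: Verify this is maximum:
  Matching size 4 = min(|L|, |R|) = min(4, 6), which is an upper bound, so this matching is maximum.

Maximum matching: {(1,5), (2,6), (3,10), (4,7)}
Size: 4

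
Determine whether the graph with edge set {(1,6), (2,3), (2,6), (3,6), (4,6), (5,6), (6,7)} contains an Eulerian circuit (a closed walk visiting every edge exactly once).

Step 1: Find the degree of each vertex:
  deg(1) = 1
  deg(2) = 2
  deg(3) = 2
  deg(4) = 1
  deg(5) = 1
  deg(6) = 6
  deg(7) = 1

Step 2: Count vertices with odd degree:
  Odd-degree vertices: 1, 4, 5, 7 (4 total)

Step 3: Apply Euler's theorem:
  - Eulerian circuit exists iff graph is connected and all vertices have even degree
  - Eulerian path exists iff graph is connected and has 0 or 2 odd-degree vertices

Graph has 4 odd-degree vertices (need 0 or 2).
Neither Eulerian path nor Eulerian circuit exists.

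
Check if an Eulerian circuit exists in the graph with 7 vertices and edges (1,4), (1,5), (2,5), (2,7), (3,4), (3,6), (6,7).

Step 1: Find the degree of each vertex:
  deg(1) = 2
  deg(2) = 2
  deg(3) = 2
  deg(4) = 2
  deg(5) = 2
  deg(6) = 2
  deg(7) = 2

Step 2: Count vertices with odd degree:
  All vertices have even degree (0 odd-degree vertices)

Step 3: Apply Euler's theorem:
  - Eulerian circuit exists iff graph is connected and all vertices have even degree
  - Eulerian path exists iff graph is connected and has 0 or 2 odd-degree vertices

Graph is connected with 0 odd-degree vertices.
Both Eulerian circuit and Eulerian path exist.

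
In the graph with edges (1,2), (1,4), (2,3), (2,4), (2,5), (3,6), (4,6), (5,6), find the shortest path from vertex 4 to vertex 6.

Step 1: Build adjacency list:
  1: 2, 4
  2: 1, 3, 4, 5
  3: 2, 6
  4: 1, 2, 6
  5: 2, 6
  6: 3, 4, 5

Step 2: BFS from vertex 4 to find shortest path to 6:
  vertex 1 reached at distance 1
  vertex 2 reached at distance 1
  vertex 6 reached at distance 1

Step 3: Shortest path: 4 -> 6
Path length: 1 edge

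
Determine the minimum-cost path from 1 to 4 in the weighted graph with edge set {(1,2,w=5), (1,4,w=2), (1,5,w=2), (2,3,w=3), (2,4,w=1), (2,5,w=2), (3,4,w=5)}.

Step 1: Build adjacency list with weights:
  1: 2(w=5), 4(w=2), 5(w=2)
  2: 1(w=5), 3(w=3), 4(w=1), 5(w=2)
  3: 2(w=3), 4(w=5)
  4: 1(w=2), 2(w=1), 3(w=5)
  5: 1(w=2), 2(w=2)

Step 2: Apply Dijkstra's algorithm from vertex 1:
  Visit vertex 1 (distance=0)
    Update dist[2] = 5
    Update dist[4] = 2
    Update dist[5] = 2
  Visit vertex 4 (distance=2)
    Update dist[2] = 3
    Update dist[3] = 7

Step 3: Shortest path: 1 -> 4
Total weight: 2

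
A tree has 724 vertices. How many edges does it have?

A tree on n vertices always has exactly n - 1 edges.
For n = 724: edges = 724 - 1 = 723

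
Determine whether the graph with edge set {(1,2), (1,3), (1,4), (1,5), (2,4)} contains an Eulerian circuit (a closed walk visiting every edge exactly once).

Step 1: Find the degree of each vertex:
  deg(1) = 4
  deg(2) = 2
  deg(3) = 1
  deg(4) = 2
  deg(5) = 1

Step 2: Count vertices with odd degree:
  Odd-degree vertices: 3, 5 (2 total)

Step 3: Apply Euler's theorem:
  - Eulerian circuit exists iff graph is connected and all vertices have even degree
  - Eulerian path exists iff graph is connected and has 0 or 2 odd-degree vertices

Graph is connected with exactly 2 odd-degree vertices (3, 5).
Eulerian path exists (starting and ending at the odd-degree vertices), but no Eulerian circuit.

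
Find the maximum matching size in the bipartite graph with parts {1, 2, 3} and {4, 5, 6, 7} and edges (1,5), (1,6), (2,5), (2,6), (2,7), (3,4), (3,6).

Step 1: List the neighbors of each left vertex:
  1: 5, 6
  2: 5, 6, 7
  3: 4, 6

Step 2: Greedily match left vertices, then look for augmenting paths:
  Match 1 -- 5
  Match 2 -- 6
  Match 3 -- 4
  No augmenting path remains.

Step 3: Verify this is maximum:
  Matching size 3 = min(|L|, |R|) = min(3, 4), which is an upper bound, so this matching is maximum.

Maximum matching: {(1,5), (2,6), (3,4)}
Size: 3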